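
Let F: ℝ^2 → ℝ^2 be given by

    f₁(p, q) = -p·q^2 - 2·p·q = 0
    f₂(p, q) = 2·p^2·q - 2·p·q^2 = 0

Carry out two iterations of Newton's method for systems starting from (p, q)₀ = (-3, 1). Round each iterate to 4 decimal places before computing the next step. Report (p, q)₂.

At (-3, 1): F = (9.0000, 24.0000).
Jacobian J = [[-q^2 - 2·q, -2·p·q - 2·p], [4·p·q - 2·q^2, 2·p^2 - 4·p·q]].
At the point, J = [[-3.0000, 12.0000], [-14.0000, 30.0000]] (det J = 78.0000).
Solving J·Δ = −F gives Δ = (0.2308, -0.6923).
Then the next iterate is (p, q)₁ = (-2.7692, 0.3077).
Round to (-2.7692, 0.3077) and repeat: F = (1.966352, 5.243547), J = [[-0.710079, 7.242566], [-3.597690, 18.745269]].
Δ = (0.0876, -0.2629), so (p, q)₂ = (-2.6816, 0.0448).

(-2.6816, 0.0448)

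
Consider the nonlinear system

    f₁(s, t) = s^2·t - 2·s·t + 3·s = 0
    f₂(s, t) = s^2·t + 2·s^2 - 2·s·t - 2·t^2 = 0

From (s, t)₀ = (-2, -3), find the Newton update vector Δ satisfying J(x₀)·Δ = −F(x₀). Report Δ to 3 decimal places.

(0.965, 1.218)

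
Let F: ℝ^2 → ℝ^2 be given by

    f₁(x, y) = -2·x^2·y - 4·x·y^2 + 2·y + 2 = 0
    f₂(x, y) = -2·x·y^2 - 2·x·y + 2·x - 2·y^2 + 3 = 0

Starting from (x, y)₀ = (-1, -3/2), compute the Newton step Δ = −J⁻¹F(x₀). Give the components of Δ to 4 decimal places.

(-0.0833, 1.0208)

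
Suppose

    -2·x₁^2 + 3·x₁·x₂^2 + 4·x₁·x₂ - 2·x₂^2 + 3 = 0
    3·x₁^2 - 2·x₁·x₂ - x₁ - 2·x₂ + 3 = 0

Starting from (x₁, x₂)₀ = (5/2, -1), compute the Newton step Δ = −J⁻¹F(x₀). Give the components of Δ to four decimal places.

At (5/2, -1): F = (-14.0000, 26.2500).
Jacobian J = [[-4·x₁ + 3·x₂^2 + 4·x₂, 6·x₁·x₂ + 4·x₁ - 4·x₂], [6·x₁ - 2·x₂ - 1, -2·x₁ - 2]].
At the point, J = [[-11.0000, -1.0000], [16.0000, -7.0000]] (det J = 93.0000).
Solving J·Δ = −F gives Δ = (-1.3360, 0.6962).

(-1.3360, 0.6962)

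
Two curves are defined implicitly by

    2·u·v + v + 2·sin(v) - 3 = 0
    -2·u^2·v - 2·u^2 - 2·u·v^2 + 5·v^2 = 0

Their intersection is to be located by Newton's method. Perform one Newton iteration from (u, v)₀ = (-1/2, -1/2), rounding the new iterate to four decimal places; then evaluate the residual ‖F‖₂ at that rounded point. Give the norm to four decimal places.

At (-1/2, -1/2): F = (-3.958851, 1.2500).
Jacobian J = [[2·v, 2·u + 2·cos(v) + 1], [-4·u·v - 4·u - 2·v^2, -2·u^2 - 4·u·v + 10·v]].
At the point, J = [[-1.0000, 1.755165], [0.5000, -6.5000]] (det J = 5.622417).
Solving J·Δ = −F gives Δ = (-4.1866, -0.1297).
Then the next iterate is (u, v)₁ = (-4.6866, -0.6297).
Re-evaluating at (-4.6866, -0.6297): F = (1.094799, -10.567410), so ‖F‖₂ = 10.6240.

10.6240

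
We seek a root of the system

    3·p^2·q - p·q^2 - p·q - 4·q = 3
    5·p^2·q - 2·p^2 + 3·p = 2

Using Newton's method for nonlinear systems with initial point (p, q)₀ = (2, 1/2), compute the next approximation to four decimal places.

At (2, 1/2): F = (-0.5000, 6.0000).
Jacobian J = [[6·p·q - q^2 - q, 3·p^2 - 2·p·q - p - 4], [10·p·q - 4·p + 3, 5·p^2]].
At the point, J = [[5.2500, 4.0000], [5.0000, 20.0000]] (det J = 85.0000).
Solving J·Δ = −F gives Δ = (0.4000, -0.4000).
Then the next iterate is (p, q)₁ = (2.4000, 0.1000).

(2.4000, 0.1000)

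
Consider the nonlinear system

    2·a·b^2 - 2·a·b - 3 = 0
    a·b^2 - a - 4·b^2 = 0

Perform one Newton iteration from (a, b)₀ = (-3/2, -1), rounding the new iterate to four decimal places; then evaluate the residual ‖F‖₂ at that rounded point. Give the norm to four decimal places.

At (-3/2, -1): F = (-9.0000, -4.0000).
Jacobian J = [[2·b^2 - 2·b, 4·a·b - 2·a], [b^2 - 1, 2·a·b - 8·b]].
At the point, J = [[4.0000, 9.0000], [0.0000, 11.0000]] (det J = 44.0000).
Solving J·Δ = −F gives Δ = (1.4318, 0.3636).
Then the next iterate is (a, b)₁ = (-0.0682, -0.6364).
Re-evaluating at (-0.0682, -0.6364): F = (-3.142048, -1.579441), so ‖F‖₂ = 3.5167.

3.5167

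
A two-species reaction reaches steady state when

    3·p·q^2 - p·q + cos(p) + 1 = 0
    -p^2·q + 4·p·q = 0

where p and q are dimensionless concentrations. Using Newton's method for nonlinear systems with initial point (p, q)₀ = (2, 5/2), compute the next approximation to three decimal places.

(4.406, 0.000)

At (2, 5/2): F = (33.08385, 10.000).
Jacobian J = [[3·q^2 - q - sin(p), 6·p·q - p], [-2·p·q + 4·q, -p^2 + 4·p]].
At the point, J = [[15.34070, 28.000], [0.000, 4.000]] (det J = 61.36281).
Solving J·Δ = −F gives Δ = (2.406, -2.500).
Then the next iterate is (p, q)₁ = (4.406, 0.000).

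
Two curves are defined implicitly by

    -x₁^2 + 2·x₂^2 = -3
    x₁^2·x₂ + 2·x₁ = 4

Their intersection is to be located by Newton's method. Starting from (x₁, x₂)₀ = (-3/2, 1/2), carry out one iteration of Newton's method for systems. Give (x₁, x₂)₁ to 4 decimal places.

At (-3/2, 1/2): F = (1.2500, -5.8750).
Jacobian J = [[-2·x₁, 4·x₂], [2·x₁·x₂ + 2, x₁^2]].
At the point, J = [[3.0000, 2.0000], [0.5000, 2.2500]] (det J = 5.7500).
Solving J·Δ = −F gives Δ = (-2.5326, 3.1739).
Then the next iterate is (x₁, x₂)₁ = (-4.0326, 3.6739).

(-4.0326, 3.6739)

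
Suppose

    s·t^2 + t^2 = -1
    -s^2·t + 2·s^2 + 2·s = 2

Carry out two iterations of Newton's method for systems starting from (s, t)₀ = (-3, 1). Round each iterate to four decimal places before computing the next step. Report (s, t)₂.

(-2.4292, 0.8390)

At (-3, 1): F = (-1.0000, 1.0000).
Jacobian J = [[t^2, 2·s·t + 2·t], [-2·s·t + 4·s + 2, -s^2]].
At the point, J = [[1.0000, -4.0000], [-4.0000, -9.0000]] (det J = -25.0000).
Solving J·Δ = −F gives Δ = (0.5200, -0.1200).
Then the next iterate is (s, t)₁ = (-2.4800, 0.8800).
Round to (-2.4800, 0.8800) and repeat: F = (-0.146112, -0.071552), J = [[0.7744, -2.6048], [-3.5552, -6.1504]].
Δ = (0.0508, -0.0410), so (s, t)₂ = (-2.4292, 0.8390).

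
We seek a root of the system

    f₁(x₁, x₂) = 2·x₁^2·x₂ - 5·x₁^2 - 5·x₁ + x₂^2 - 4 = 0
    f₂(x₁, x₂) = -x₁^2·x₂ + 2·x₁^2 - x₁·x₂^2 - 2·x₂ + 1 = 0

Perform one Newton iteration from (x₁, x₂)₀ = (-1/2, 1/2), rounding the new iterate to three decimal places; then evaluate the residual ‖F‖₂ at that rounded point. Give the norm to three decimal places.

2.109

At (-1/2, 1/2): F = (-2.250, 0.500).
Jacobian J = [[4·x₁·x₂ - 10·x₁ - 5, 2·x₁^2 + 2·x₂], [-2·x₁·x₂ + 4·x₁ - x₂^2, -x₁^2 - 2·x₁·x₂ - 2]].
At the point, J = [[-1.000, 1.500], [-1.750, -1.750]] (det J = 4.375).
Solving J·Δ = −F gives Δ = (-0.729, 1.014).
Then the next iterate is (x₁, x₂)₁ = (-1.229, 1.514).
Re-evaluating at (-1.229, 1.514): F = (1.45861, 1.52318), so ‖F‖₂ = 2.109.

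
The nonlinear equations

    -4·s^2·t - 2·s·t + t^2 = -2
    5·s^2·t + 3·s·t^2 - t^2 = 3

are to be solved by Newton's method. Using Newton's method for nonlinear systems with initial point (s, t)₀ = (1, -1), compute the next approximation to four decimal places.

At (1, -1): F = (9.0000, -6.0000).
Jacobian J = [[-8·s·t - 2·t, -4·s^2 - 2·s + 2·t], [10·s·t + 3·t^2, 5·s^2 + 6·s·t - 2·t]].
At the point, J = [[10.0000, -8.0000], [-7.0000, 1.0000]] (det J = -46.0000).
Solving J·Δ = −F gives Δ = (-0.8478, 0.0652).
Then the next iterate is (s, t)₁ = (0.1522, -0.9348).

(0.1522, -0.9348)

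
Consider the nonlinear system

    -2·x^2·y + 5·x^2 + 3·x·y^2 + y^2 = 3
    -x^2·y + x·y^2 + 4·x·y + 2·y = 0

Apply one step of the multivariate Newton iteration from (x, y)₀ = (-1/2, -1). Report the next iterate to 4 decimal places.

At (-1/2, -1): F = (-1.7500, -0.2500).
Jacobian J = [[-4·x·y + 10·x + 3·y^2, -2·x^2 + 6·x·y + 2·y], [-2·x·y + y^2 + 4·y, -x^2 + 2·x·y + 4·x + 2]].
At the point, J = [[-4.0000, 0.5000], [-4.0000, 0.7500]] (det J = -1.0000).
Solving J·Δ = −F gives Δ = (-1.1875, -6.0000).
Then the next iterate is (x, y)₁ = (-1.6875, -7.0000).

(-1.6875, -7.0000)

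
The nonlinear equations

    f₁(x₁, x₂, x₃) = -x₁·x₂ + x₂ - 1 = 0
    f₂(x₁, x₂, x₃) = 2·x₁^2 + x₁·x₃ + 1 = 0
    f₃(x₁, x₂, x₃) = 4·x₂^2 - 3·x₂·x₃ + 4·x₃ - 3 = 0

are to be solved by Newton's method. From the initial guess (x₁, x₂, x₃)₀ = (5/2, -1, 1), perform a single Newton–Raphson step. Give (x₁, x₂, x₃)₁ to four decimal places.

At (5/2, -1, 1): F = (0.5000, 16.0000, 8.0000).
Jacobian J = [[-x₂, -x₁ + 1, 0], [4·x₁ + x₃, 0, x₁], [0, 8·x₂ - 3·x₃, -3·x₂ + 4]].
At the point, J = [[1.0000, -1.5000, 0.0000], [11.0000, 0.0000, 2.5000], [0.0000, -11.0000, 7.0000]] (det J = 143.0000).
Solving J·Δ = −F gives Δ = (-1.0612, -0.3741, -1.7308).
Then the next iterate is (x₁, x₂, x₃)₁ = (1.4388, -1.3741, -0.7308).

(1.4388, -1.3741, -0.7308)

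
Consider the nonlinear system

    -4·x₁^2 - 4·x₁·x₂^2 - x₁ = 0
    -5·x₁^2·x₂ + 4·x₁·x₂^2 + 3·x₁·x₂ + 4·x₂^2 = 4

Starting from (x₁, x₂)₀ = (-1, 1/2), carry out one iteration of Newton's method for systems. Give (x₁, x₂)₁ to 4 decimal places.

At (-1, 1/2): F = (-2.0000, -8.0000).
Jacobian J = [[-8·x₁ - 4·x₂^2 - 1, -8·x₁·x₂], [-10·x₁·x₂ + 4·x₂^2 + 3·x₂, -5·x₁^2 + 8·x₁·x₂ + 3·x₁ + 8·x₂]].
At the point, J = [[6.0000, 4.0000], [7.5000, -8.0000]] (det J = -78.0000).
Solving J·Δ = −F gives Δ = (0.6154, -0.4231).
Then the next iterate is (x₁, x₂)₁ = (-0.3846, 0.0769).

(-0.3846, 0.0769)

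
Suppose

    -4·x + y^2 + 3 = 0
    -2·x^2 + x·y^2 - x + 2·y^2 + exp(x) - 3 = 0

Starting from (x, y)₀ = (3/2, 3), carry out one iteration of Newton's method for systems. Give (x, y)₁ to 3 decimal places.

(1.208, 1.805)

At (3/2, 3): F = (6.000, 26.98169).
Jacobian J = [[-4, 2·y], [-4·x + y^2 + exp(x) - 1, 2·x·y + 4·y]].
At the point, J = [[-4.000, 6.000], [6.48169, 21.000]] (det J = -122.89013).
Solving J·Δ = −F gives Δ = (-0.292, -1.195).
Then the next iterate is (x, y)₁ = (1.208, 1.805).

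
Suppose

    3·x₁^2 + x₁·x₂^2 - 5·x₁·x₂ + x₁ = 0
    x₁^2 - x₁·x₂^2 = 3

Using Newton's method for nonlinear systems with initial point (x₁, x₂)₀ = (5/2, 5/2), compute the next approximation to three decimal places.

(1.923, 1.568)

At (5/2, 5/2): F = (5.625, -12.375).
Jacobian J = [[6·x₁ + x₂^2 - 5·x₂ + 1, 2·x₁·x₂ - 5·x₁], [2·x₁ - x₂^2, -2·x₁·x₂]].
At the point, J = [[9.750, 0.000], [-1.250, -12.500]] (det J = -121.875).
Solving J·Δ = −F gives Δ = (-0.577, -0.932).
Then the next iterate is (x₁, x₂)₁ = (1.923, 1.568).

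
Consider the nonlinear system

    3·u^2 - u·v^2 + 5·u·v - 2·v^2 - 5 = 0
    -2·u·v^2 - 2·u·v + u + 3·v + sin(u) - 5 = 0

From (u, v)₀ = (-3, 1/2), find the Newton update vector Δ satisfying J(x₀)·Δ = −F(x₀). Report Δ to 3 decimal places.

(0.744, 0.217)

At (-3, 1/2): F = (14.750, -2.14112).
Jacobian J = [[6·u - v^2 + 5·v, -2·u·v + 5·u - 4·v], [-2·v^2 - 2·v + cos(u) + 1, -4·u·v - 2·u + 3]].
At the point, J = [[-15.750, -14.000], [-1.48999, 15.000]] (det J = -257.10989).
Solving J·Δ = −F gives Δ = (0.744, 0.217).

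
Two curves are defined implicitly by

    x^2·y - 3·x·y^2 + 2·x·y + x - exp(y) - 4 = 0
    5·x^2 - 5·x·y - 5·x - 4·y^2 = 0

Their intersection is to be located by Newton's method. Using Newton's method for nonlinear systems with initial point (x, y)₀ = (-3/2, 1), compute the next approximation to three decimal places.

(-0.636, 2.277)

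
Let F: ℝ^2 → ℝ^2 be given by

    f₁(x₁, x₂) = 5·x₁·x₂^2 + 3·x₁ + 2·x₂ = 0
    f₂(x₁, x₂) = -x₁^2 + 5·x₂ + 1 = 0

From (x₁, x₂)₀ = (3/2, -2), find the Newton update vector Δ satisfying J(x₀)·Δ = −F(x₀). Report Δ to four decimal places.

At (3/2, -2): F = (30.5000, -11.2500).
Jacobian J = [[5·x₂^2 + 3, 10·x₁·x₂ + 2], [-2·x₁, 5]].
At the point, J = [[23.0000, -28.0000], [-3.0000, 5.0000]] (det J = 31.0000).
Solving J·Δ = −F gives Δ = (5.2419, 5.3952).

(5.2419, 5.3952)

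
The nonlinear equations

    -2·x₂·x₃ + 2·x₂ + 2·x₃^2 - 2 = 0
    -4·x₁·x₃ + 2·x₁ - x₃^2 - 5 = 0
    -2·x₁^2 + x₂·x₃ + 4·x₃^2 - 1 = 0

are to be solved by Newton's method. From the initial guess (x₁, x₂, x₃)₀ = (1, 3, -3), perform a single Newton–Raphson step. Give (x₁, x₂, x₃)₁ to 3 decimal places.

(0.795, 1.229, -1.565)

At (1, 3, -3): F = (40.000, 0.000, 24.000).
Jacobian J = [[0, -2·x₃ + 2, -2·x₂ + 4·x₃], [-4·x₃ + 2, 0, -4·x₁ - 2·x₃], [-4·x₁, x₃, x₂ + 8·x₃]].
At the point, J = [[0.000, 8.000, -18.000], [14.000, 0.000, 2.000], [-4.000, -3.000, -21.000]] (det J = 3044.000).
Solving J·Δ = −F gives Δ = (-0.205, -1.771, 1.435).
Then the next iterate is (x₁, x₂, x₃)₁ = (0.795, 1.229, -1.565).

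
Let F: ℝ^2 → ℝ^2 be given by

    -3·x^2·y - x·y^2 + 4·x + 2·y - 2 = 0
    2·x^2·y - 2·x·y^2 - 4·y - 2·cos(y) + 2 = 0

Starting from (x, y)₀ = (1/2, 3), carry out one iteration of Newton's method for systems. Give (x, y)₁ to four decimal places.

(0.6874, 1.0723)

At (1/2, 3): F = (-0.7500, -15.520015).
Jacobian J = [[-6·x·y - y^2 + 4, -3·x^2 - 2·x·y + 2], [4·x·y - 2·y^2, 2·x^2 - 4·x·y + 2·sin(y) - 4]].
At the point, J = [[-14.0000, -1.7500], [-12.0000, -9.217760]] (det J = 108.048640).
Solving J·Δ = −F gives Δ = (0.1874, -1.9277).
Then the next iterate is (x, y)₁ = (0.6874, 1.0723).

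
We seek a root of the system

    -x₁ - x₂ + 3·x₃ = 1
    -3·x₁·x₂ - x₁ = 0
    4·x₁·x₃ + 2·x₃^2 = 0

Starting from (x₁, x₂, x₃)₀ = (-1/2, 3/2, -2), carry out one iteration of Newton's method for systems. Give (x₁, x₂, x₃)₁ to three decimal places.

At (-1/2, 3/2, -2): F = (-8.000, 2.750, 12.000).
Jacobian J = [[-1, -1, 3], [-3·x₂ - 1, -3·x₁, 0], [4·x₃, 0, 4·x₁ + 4·x₃]].
At the point, J = [[-1.000, -1.000, 3.000], [-5.500, 1.500, 0.000], [-8.000, 0.000, -10.000]] (det J = 106.000).
Solving J·Δ = −F gives Δ = (-0.363, -3.165, 1.491).
Then the next iterate is (x₁, x₂, x₃)₁ = (-0.863, -1.665, -0.509).

(-0.863, -1.665, -0.509)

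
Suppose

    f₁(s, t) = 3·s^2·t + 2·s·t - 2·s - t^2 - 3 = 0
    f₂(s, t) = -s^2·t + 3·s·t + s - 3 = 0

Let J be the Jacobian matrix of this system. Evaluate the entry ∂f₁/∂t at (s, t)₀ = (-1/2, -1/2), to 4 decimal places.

∂f₁/∂t = 3·s^2 + 2·s - 2·t.
At (-1/2, -1/2) this is 0.7500.

0.7500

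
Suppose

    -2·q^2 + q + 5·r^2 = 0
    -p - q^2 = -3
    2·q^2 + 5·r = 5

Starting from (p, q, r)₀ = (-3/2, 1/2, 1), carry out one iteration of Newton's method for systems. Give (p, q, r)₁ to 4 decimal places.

(1.9500, 1.3000, 0.5800)

At (-3/2, 1/2, 1): F = (5.0000, 4.2500, 0.5000).
Jacobian J = [[0, -4·q + 1, 10·r], [-1, -2·q, 0], [0, 4·q, 5]].
At the point, J = [[0.0000, -1.0000, 10.0000], [-1.0000, -1.0000, 0.0000], [0.0000, 2.0000, 5.0000]] (det J = -25.0000).
Solving J·Δ = −F gives Δ = (3.4500, 0.8000, -0.4200).
Then the next iterate is (p, q, r)₁ = (1.9500, 1.3000, 0.5800).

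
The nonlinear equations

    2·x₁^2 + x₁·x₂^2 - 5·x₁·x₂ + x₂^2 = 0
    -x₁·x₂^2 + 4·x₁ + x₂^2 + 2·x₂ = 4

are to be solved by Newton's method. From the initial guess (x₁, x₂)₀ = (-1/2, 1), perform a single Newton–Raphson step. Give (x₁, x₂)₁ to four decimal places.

At (-1/2, 1): F = (3.5000, -2.5000).
Jacobian J = [[4·x₁ + x₂^2 - 5·x₂, 2·x₁·x₂ - 5·x₁ + 2·x₂], [-x₂^2 + 4, -2·x₁·x₂ + 2·x₂ + 2]].
At the point, J = [[-6.0000, 3.5000], [3.0000, 5.0000]] (det J = -40.5000).
Solving J·Δ = −F gives Δ = (0.6481, 0.1111).
Then the next iterate is (x₁, x₂)₁ = (0.1481, 1.1111).

(0.1481, 1.1111)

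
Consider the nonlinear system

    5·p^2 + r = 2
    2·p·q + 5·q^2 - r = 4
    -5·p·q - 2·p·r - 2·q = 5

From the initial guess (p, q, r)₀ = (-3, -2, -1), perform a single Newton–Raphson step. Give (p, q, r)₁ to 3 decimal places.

(-1.551, -1.164, 0.457)

At (-3, -2, -1): F = (42.000, 29.000, -37.000).
Jacobian J = [[10·p, 0, 1], [2·q, 2·p + 10·q, -1], [-5·q - 2·r, -5·p - 2, -2·p]].
At the point, J = [[-30.000, 0.000, 1.000], [-4.000, -26.000, -1.000], [12.000, 13.000, 6.000]] (det J = 4550.000).
Solving J·Δ = −F gives Δ = (1.449, 0.836, 1.457).
Then the next iterate is (p, q, r)₁ = (-1.551, -1.164, 0.457).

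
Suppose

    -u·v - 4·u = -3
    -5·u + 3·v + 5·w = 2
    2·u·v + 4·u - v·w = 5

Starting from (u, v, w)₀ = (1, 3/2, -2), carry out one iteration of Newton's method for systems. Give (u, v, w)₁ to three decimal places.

(0.487, 1.821, -0.205)

At (1, 3/2, -2): F = (-2.500, -12.500, 5.000).
Jacobian J = [[-v - 4, -u, 0], [-5, 3, 5], [2·v + 4, 2·u - w, -v]].
At the point, J = [[-5.500, -1.000, 0.000], [-5.000, 3.000, 5.000], [7.000, 4.000, -1.500]] (det J = 107.250).
Solving J·Δ = −F gives Δ = (-0.513, 0.321, 1.795).
Then the next iterate is (u, v, w)₁ = (0.487, 1.821, -0.205).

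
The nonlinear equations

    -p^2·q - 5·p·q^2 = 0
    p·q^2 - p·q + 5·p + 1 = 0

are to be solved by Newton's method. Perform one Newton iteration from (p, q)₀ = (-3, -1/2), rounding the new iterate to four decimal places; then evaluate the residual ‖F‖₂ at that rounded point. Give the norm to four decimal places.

At (-3, -1/2): F = (8.2500, -16.2500).
Jacobian J = [[-2·p·q - 5·q^2, -p^2 - 10·p·q], [q^2 - q + 5, 2·p·q - p]].
At the point, J = [[-4.2500, -24.0000], [5.7500, 6.0000]] (det J = 112.5000).
Solving J·Δ = −F gives Δ = (3.0267, -0.1922).
Then the next iterate is (p, q)₁ = (0.0267, -0.6922).
Re-evaluating at (0.0267, -0.6922): F = (-0.063472, 1.164775), so ‖F‖₂ = 1.1665.

1.1665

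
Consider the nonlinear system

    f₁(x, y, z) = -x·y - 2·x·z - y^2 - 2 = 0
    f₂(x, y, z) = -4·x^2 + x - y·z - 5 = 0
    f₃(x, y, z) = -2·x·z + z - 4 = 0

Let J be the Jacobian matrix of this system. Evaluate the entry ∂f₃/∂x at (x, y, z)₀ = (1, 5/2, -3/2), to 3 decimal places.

3.000

∂f₃/∂x = -2·z.
At (1, 5/2, -3/2) this is 3.000.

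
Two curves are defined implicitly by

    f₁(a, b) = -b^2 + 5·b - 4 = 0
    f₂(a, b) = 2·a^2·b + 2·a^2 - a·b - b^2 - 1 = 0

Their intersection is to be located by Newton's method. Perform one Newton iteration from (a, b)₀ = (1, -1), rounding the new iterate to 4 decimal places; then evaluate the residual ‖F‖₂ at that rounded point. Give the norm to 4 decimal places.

14.8639

At (1, -1): F = (-10.0000, -1.0000).
Jacobian J = [[0, -2·b + 5], [4·a·b + 4·a - b, 2·a^2 - a - 2·b]].
At the point, J = [[0.0000, 7.0000], [1.0000, 3.0000]] (det J = -7.0000).
Solving J·Δ = −F gives Δ = (-3.2857, 1.4286).
Then the next iterate is (a, b)₁ = (-2.2857, 0.4286).
Re-evaluating at (-2.2857, 0.4286): F = (-2.040698, 14.723179), so ‖F‖₂ = 14.8639.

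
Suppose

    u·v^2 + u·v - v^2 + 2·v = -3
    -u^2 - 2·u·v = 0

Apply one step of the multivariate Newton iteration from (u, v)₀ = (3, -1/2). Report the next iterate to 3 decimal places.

(2.273, -0.894)

At (3, -1/2): F = (1.000, -6.000).
Jacobian J = [[v^2 + v, 2·u·v + u - 2·v + 2], [-2·u - 2·v, -2·u]].
At the point, J = [[-0.250, 3.000], [-5.000, -6.000]] (det J = 16.500).
Solving J·Δ = −F gives Δ = (-0.727, -0.394).
Then the next iterate is (u, v)₁ = (2.273, -0.894).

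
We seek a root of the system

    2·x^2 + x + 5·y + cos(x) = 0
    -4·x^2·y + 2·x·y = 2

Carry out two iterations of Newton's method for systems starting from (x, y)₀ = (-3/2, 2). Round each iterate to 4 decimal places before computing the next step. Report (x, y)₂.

At (-3/2, 2): F = (13.070737, -26.0000).
Jacobian J = [[4·x - sin(x) + 1, 5], [-8·x·y + 2·y, -4·x^2 + 2·x]].
At the point, J = [[-4.002505, 5.0000], [28.0000, -12.0000]] (det J = -91.969940).
Solving J·Δ = −F gives Δ = (-0.2919, -2.8478).
Then the next iterate is (x, y)₁ = (-1.7919, -0.8478).
Round to (-1.7919, -0.8478) and repeat: F = (0.171605, 11.927169), J = [[-5.191944, 5.0000], [-13.848983, -16.427422]].
Δ = (0.4041, 0.3853), so (x, y)₂ = (-1.3878, -0.4625).

(-1.3878, -0.4625)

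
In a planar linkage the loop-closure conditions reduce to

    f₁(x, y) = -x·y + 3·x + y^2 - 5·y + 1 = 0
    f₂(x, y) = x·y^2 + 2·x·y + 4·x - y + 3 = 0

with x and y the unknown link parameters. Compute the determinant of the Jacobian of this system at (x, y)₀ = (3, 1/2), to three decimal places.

J = [[-y + 3, -x + 2·y - 5], [y^2 + 2·y + 4, 2·x·y + 2·x - 1]].
At the point, J = [[2.500, -7.000], [5.250, 8.000]].
det J = 56.750.

56.750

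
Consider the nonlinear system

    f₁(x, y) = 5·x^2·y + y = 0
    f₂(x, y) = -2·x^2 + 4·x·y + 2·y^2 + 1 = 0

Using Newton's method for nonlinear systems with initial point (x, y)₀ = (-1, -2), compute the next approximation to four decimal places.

(-0.7500, -0.8333)

At (-1, -2): F = (-12.0000, 15.0000).
Jacobian J = [[10·x·y, 5·x^2 + 1], [-4·x + 4·y, 4·x + 4·y]].
At the point, J = [[20.0000, 6.0000], [-4.0000, -12.0000]] (det J = -216.0000).
Solving J·Δ = −F gives Δ = (0.2500, 1.1667).
Then the next iterate is (x, y)₁ = (-0.7500, -0.8333).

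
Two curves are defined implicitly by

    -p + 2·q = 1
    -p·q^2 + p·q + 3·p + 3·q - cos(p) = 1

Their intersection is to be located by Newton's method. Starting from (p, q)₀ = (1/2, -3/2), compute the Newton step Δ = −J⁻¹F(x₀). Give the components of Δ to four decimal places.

(-2.0173, 1.2414)

At (1/2, -3/2): F = (-4.5000, -6.752583).
Jacobian J = [[-1, 2], [-q^2 + q + sin(p) + 3, -2·p·q + p + 3]].
At the point, J = [[-1.0000, 2.0000], [-0.270574, 5.0000]] (det J = -4.458851).
Solving J·Δ = −F gives Δ = (-2.0173, 1.2414).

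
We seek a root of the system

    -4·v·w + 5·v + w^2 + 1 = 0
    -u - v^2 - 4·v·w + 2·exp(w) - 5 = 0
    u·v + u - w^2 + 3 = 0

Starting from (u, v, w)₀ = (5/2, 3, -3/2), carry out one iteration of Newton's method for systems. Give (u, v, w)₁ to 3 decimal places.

At (5/2, 3, -3/2): F = (36.250, 1.94626, 10.750).
Jacobian J = [[0, -4·w + 5, -4·v + 2·w], [-1, -2·v - 4·w, -4·v + 2·exp(w)], [v + 1, u, -2·w]].
At the point, J = [[0.000, 11.000, -15.000], [-1.000, 0.000, -11.55374], [4.000, 2.500, 3.000]] (det J = -437.86455).
Solving J·Δ = −F gives Δ = (-1.042, -2.943, 0.259).
Then the next iterate is (u, v, w)₁ = (1.458, 0.057, -1.241).

(1.458, 0.057, -1.241)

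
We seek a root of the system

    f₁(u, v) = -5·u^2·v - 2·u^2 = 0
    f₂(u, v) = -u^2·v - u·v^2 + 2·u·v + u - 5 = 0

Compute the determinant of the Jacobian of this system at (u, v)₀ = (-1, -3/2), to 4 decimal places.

29.7500

J = [[-10·u·v - 4·u, -5·u^2], [-2·u·v - v^2 + 2·v + 1, -u^2 - 2·u·v + 2·u]].
At the point, J = [[-11.0000, -5.0000], [-7.2500, -6.0000]].
det J = 29.7500.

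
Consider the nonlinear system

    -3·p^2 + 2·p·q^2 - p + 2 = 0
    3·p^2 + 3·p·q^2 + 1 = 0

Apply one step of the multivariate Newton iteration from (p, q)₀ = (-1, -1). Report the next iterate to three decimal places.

At (-1, -1): F = (-2.000, 1.000).
Jacobian J = [[-6·p + 2·q^2 - 1, 4·p·q], [6·p + 3·q^2, 6·p·q]].
At the point, J = [[7.000, 4.000], [-3.000, 6.000]] (det J = 54.000).
Solving J·Δ = −F gives Δ = (0.296, -0.019).
Then the next iterate is (p, q)₁ = (-0.704, -1.019).

(-0.704, -1.019)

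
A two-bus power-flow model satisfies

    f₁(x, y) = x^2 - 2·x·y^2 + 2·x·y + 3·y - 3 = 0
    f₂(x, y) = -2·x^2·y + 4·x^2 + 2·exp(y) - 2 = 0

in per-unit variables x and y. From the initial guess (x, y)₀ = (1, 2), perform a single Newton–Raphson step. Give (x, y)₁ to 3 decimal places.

(2.500, 1.000)

At (1, 2): F = (0.000, 12.77811).
Jacobian J = [[2·x - 2·y^2 + 2·y, -4·x·y + 2·x + 3], [-4·x·y + 8·x, -2·x^2 + 2·exp(y)]].
At the point, J = [[-2.000, -3.000], [0.000, 12.77811]] (det J = -25.55622).
Solving J·Δ = −F gives Δ = (1.500, -1.000).
Then the next iterate is (x, y)₁ = (2.500, 1.000).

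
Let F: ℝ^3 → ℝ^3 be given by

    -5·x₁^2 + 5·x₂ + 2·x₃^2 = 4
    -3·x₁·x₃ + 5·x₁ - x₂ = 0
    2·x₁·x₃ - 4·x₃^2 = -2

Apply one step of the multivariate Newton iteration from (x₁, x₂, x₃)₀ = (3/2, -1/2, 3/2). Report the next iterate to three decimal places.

At (3/2, -1/2, 3/2): F = (-13.250, 1.250, -2.500).
Jacobian J = [[-10·x₁, 5, 4·x₃], [-3·x₃ + 5, -1, -3·x₁], [2·x₃, 0, 2·x₁ - 8·x₃]].
At the point, J = [[-15.000, 5.000, 6.000], [0.500, -1.000, -4.500], [3.000, 0.000, -9.000]] (det J = -162.000).
Solving J·Δ = −F gives Δ = (-0.134, 2.634, -0.323).
Then the next iterate is (x₁, x₂, x₃)₁ = (1.366, 2.134, 1.177).

(1.366, 2.134, 1.177)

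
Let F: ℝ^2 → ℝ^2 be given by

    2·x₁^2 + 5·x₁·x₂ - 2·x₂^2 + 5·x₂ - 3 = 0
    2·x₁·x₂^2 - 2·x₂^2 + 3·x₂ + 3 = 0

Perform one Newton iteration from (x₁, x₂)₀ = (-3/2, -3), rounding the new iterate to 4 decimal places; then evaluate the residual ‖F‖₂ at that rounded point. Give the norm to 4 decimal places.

At (-3/2, -3): F = (-9.0000, -51.0000).
Jacobian J = [[4·x₁ + 5·x₂, 5·x₁ - 4·x₂ + 5], [2·x₂^2, 4·x₁·x₂ - 4·x₂ + 3]].
At the point, J = [[-21.0000, 9.5000], [18.0000, 33.0000]] (det J = -864.0000).
Solving J·Δ = −F gives Δ = (0.2170, 1.4271).
Then the next iterate is (x₁, x₂)₁ = (-1.2830, -1.5729).
Re-evaluating at (-1.2830, -1.5729): F = (-2.430197, -13.015050), so ‖F‖₂ = 13.2400.

13.2400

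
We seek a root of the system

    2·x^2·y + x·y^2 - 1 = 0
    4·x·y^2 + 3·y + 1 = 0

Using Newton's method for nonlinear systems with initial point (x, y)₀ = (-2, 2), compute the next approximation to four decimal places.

(-1.4167, 1.4598)

At (-2, 2): F = (7.0000, -25.0000).
Jacobian J = [[4·x·y + y^2, 2·x^2 + 2·x·y], [4·y^2, 8·x·y + 3]].
At the point, J = [[-12.0000, 0.0000], [16.0000, -29.0000]] (det J = 348.0000).
Solving J·Δ = −F gives Δ = (0.5833, -0.5402).
Then the next iterate is (x, y)₁ = (-1.4167, 1.4598).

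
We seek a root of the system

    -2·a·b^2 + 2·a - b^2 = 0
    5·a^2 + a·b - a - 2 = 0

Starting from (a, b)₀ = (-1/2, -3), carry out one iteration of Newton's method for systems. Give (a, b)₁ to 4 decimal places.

(-0.5625, 0.6250)

At (-1/2, -3): F = (-1.0000, 1.2500).
Jacobian J = [[-2·b^2 + 2, -4·a·b - 2·b], [10·a + b - 1, a]].
At the point, J = [[-16.0000, 0.0000], [-9.0000, -0.5000]] (det J = 8.0000).
Solving J·Δ = −F gives Δ = (-0.0625, 3.6250).
Then the next iterate is (a, b)₁ = (-0.5625, 0.6250).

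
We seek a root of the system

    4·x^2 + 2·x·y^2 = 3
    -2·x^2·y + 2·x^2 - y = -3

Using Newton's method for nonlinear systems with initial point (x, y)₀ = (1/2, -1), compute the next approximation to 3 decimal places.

(12.000, 33.000)

At (1/2, -1): F = (-1.000, 5.000).
Jacobian J = [[8·x + 2·y^2, 4·x·y], [-4·x·y + 4·x, -2·x^2 - 1]].
At the point, J = [[6.000, -2.000], [4.000, -1.500]] (det J = -1.000).
Solving J·Δ = −F gives Δ = (11.500, 34.000).
Then the next iterate is (x, y)₁ = (12.000, 33.000).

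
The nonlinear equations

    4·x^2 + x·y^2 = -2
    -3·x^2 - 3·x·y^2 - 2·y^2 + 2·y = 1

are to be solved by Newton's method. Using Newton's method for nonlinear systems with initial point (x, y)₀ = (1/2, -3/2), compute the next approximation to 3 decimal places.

(-0.014, -0.891)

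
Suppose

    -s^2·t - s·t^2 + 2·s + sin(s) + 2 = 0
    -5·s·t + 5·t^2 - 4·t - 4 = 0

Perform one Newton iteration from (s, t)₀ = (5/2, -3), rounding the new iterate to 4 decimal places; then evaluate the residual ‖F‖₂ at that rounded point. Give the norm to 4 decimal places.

At (5/2, -3): F = (3.848472, 90.5000).
Jacobian J = [[-2·s·t - t^2 + cos(s) + 2, -s^2 - 2·s·t], [-5·t, -5·s + 10·t - 4]].
At the point, J = [[7.198856, 8.7500], [15.0000, -46.5000]] (det J = -465.996822).
Solving J·Δ = −F gives Δ = (-2.0833, 1.2742).
Then the next iterate is (s, t)₁ = (0.4167, -1.7258).
Re-evaluating at (0.4167, -1.7258): F = (2.296718, 21.390832), so ‖F‖₂ = 21.5138.

21.5138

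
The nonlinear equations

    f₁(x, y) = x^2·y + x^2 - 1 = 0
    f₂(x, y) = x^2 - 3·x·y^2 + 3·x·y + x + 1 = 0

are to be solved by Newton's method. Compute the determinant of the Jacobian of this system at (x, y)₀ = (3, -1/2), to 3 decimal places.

11.250

J = [[2·x·y + 2·x, x^2], [2·x - 3·y^2 + 3·y + 1, -6·x·y + 3·x]].
At the point, J = [[3.000, 9.000], [4.750, 18.000]].
det J = 11.250.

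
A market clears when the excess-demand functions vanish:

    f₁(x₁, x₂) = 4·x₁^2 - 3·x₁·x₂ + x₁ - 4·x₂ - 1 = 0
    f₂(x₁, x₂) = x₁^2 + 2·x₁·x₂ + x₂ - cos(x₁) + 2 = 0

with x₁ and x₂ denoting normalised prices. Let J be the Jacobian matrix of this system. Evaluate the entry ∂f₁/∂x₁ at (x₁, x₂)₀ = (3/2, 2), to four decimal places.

7.0000

∂f₁/∂x₁ = 8·x₁ - 3·x₂ + 1.
At (3/2, 2) this is 7.0000.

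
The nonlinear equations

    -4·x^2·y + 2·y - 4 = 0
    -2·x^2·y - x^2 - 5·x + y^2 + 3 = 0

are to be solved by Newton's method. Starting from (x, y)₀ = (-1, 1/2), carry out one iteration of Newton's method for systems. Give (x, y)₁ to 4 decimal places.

At (-1, 1/2): F = (-5.0000, 6.2500).
Jacobian J = [[-8·x·y, -4·x^2 + 2], [-4·x·y - 2·x - 5, -2·x^2 + 2·y]].
At the point, J = [[4.0000, -2.0000], [-1.0000, -1.0000]] (det J = -6.0000).
Solving J·Δ = −F gives Δ = (2.9167, 3.3333).
Then the next iterate is (x, y)₁ = (1.9167, 3.8333).

(1.9167, 3.8333)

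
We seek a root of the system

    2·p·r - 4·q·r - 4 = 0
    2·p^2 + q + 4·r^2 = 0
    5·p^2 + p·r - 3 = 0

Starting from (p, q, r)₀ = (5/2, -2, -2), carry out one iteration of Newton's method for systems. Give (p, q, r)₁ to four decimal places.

(1.3754, -0.5126, -0.9537)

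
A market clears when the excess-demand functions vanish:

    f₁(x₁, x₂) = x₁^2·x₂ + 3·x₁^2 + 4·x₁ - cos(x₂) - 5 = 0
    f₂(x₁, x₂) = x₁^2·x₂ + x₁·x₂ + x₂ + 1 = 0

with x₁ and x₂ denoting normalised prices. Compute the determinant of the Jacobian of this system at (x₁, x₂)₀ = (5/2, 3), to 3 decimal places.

J = [[2·x₁·x₂ + 6·x₁ + 4, x₁^2 + sin(x₂)], [2·x₁·x₂ + x₂, x₁^2 + x₁ + 1]].
At the point, J = [[34.000, 6.39112], [18.000, 9.750]].
det J = 216.460.

216.460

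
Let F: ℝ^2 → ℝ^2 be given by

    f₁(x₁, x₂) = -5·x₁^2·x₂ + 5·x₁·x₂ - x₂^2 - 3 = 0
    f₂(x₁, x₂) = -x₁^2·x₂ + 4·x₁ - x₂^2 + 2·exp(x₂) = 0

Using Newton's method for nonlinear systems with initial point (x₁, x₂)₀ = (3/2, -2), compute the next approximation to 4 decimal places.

(1.5180, -5.4398)

At (3/2, -2): F = (0.5000, 6.770671).
Jacobian J = [[-10·x₁·x₂ + 5·x₂, -5·x₁^2 + 5·x₁ - 2·x₂], [-2·x₁·x₂ + 4, -x₁^2 - 2·x₂ + 2·exp(x₂)]].
At the point, J = [[20.0000, 0.2500], [10.0000, 2.020671]] (det J = 37.913411).
Solving J·Δ = −F gives Δ = (0.0180, -3.4398).
Then the next iterate is (x₁, x₂)₁ = (1.5180, -5.4398).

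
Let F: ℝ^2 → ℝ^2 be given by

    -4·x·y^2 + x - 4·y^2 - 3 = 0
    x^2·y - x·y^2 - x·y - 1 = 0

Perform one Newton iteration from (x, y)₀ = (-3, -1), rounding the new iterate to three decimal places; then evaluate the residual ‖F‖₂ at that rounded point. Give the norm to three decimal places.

At (-3, -1): F = (2.000, -10.000).
Jacobian J = [[-4·y^2 + 1, -8·x·y - 8·y], [2·x·y - y^2 - y, x^2 - 2·x·y - x]].
At the point, J = [[-3.000, -16.000], [6.000, 6.000]] (det J = 78.000).
Solving J·Δ = −F gives Δ = (1.897, -0.231).
Then the next iterate is (x, y)₁ = (-1.103, -1.231).
Re-evaluating at (-1.103, -1.231): F = (-3.47867, -2.18400), so ‖F‖₂ = 4.107.

4.107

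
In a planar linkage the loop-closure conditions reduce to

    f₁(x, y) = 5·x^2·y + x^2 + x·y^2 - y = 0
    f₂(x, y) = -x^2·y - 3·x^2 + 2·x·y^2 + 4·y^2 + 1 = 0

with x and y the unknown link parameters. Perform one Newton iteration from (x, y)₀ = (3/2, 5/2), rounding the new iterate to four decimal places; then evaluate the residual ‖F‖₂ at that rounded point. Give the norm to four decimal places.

14.0473

At (3/2, 5/2): F = (37.2500, 32.3750).
Jacobian J = [[10·x·y + 2·x + y^2, 5·x^2 + 2·x·y - 1], [-2·x·y - 6·x + 2·y^2, -x^2 + 4·x·y + 8·y]].
At the point, J = [[46.7500, 17.7500], [-4.0000, 32.7500]] (det J = 1602.0625).
Solving J·Δ = −F gives Δ = (-0.4028, -1.0377).
Then the next iterate is (x, y)₁ = (1.0972, 1.4623).
Re-evaluating at (1.0972, 1.4623): F = (10.889647, 8.873687), so ‖F‖₂ = 14.0473.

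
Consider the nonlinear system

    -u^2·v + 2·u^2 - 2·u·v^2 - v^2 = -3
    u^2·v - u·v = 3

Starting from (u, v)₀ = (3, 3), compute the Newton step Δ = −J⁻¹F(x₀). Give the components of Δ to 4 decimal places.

(-0.5652, -1.0870)

At (3, 3): F = (-69.0000, 15.0000).
Jacobian J = [[-2·u·v + 4·u - 2·v^2, -u^2 - 4·u·v - 2·v], [2·u·v - v, u^2 - u]].
At the point, J = [[-24.0000, -51.0000], [15.0000, 6.0000]] (det J = 621.0000).
Solving J·Δ = −F gives Δ = (-0.5652, -1.0870).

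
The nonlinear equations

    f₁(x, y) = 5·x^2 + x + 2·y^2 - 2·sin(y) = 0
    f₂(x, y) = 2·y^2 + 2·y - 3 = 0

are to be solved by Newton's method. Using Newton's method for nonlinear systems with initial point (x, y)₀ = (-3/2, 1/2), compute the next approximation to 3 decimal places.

(-0.830, 0.875)

At (-3/2, 1/2): F = (9.29115, -1.500).
Jacobian J = [[10·x + 1, 4·y - 2·cos(y)], [0, 4·y + 2]].
At the point, J = [[-14.000, 0.24483], [0.000, 4.000]] (det J = -56.000).
Solving J·Δ = −F gives Δ = (0.670, 0.375).
Then the next iterate is (x, y)₁ = (-0.830, 0.875).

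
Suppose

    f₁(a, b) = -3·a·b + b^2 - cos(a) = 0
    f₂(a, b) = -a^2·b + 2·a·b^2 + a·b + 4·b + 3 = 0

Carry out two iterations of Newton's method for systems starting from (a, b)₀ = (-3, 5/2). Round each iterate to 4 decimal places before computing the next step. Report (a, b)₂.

(-4.0369, -0.3177)

At (-3, 5/2): F = (29.739992, -54.5000).
Jacobian J = [[-3·b + sin(a), -3·a + 2·b], [-2·a·b + 2·b^2 + b, -a^2 + 4·a·b + a + 4]].
At the point, J = [[-7.641120, 14.0000], [30.0000, -38.0000]] (det J = -129.637440).
Solving J·Δ = −F gives Δ = (-2.8319, -3.6699).
Then the next iterate is (a, b)₁ = (-5.8319, -1.1699).
Round to (-5.8319, -1.1699) and repeat: F = (-19.999441, 28.968830), J = [[3.945823, 15.1559], [-12.078048, -8.551998]].
Δ = (1.7950, 0.8522), so (a, b)₂ = (-4.0369, -0.3177).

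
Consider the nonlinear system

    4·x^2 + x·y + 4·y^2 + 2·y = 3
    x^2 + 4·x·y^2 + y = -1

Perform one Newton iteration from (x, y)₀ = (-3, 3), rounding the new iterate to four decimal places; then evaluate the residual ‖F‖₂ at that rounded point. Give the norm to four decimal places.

At (-3, 3): F = (66.0000, -95.0000).
Jacobian J = [[8·x + y, x + 8·y + 2], [2·x + 4·y^2, 8·x·y + 1]].
At the point, J = [[-21.0000, 23.0000], [30.0000, -71.0000]] (det J = 801.0000).
Solving J·Δ = −F gives Δ = (3.1223, -0.0187).
Then the next iterate is (x, y)₁ = (0.1223, 2.9813).
Re-evaluating at (0.1223, 2.9813): F = (38.939641, 8.344340), so ‖F‖₂ = 39.8237.

39.8237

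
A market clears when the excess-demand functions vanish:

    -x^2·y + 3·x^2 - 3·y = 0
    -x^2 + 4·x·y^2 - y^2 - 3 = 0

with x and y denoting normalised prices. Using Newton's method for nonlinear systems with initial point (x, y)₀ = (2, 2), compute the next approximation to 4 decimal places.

(1.5357, 1.4490)

At (2, 2): F = (-2.0000, 21.0000).
Jacobian J = [[-2·x·y + 6·x, -x^2 - 3], [-2·x + 4·y^2, 8·x·y - 2·y]].
At the point, J = [[4.0000, -7.0000], [12.0000, 28.0000]] (det J = 196.0000).
Solving J·Δ = −F gives Δ = (-0.4643, -0.5510).
Then the next iterate is (x, y)₁ = (1.5357, 1.4490).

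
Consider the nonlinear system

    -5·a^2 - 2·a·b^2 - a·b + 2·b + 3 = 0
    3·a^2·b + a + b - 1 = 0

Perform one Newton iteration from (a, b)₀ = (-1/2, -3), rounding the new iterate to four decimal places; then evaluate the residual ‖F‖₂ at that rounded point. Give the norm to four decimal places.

At (-1/2, -3): F = (3.2500, -6.7500).
Jacobian J = [[-10·a - 2·b^2 - b, -4·a·b - a + 2], [6·a·b + 1, 3·a^2 + 1]].
At the point, J = [[-10.0000, -3.5000], [10.0000, 1.7500]] (det J = 17.5000).
Solving J·Δ = −F gives Δ = (1.0250, -2.0000).
Then the next iterate is (a, b)₁ = (0.5250, -5.0000).
Re-evaluating at (0.5250, -5.0000): F = (-32.003125, -9.609375), so ‖F‖₂ = 33.4147.

33.4147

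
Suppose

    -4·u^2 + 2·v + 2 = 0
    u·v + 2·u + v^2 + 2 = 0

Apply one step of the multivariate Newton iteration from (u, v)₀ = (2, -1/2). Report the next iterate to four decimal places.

At (2, -1/2): F = (-15.0000, 5.2500).
Jacobian J = [[-8·u, 2], [v + 2, u + 2·v]].
At the point, J = [[-16.0000, 2.0000], [1.5000, 1.0000]] (det J = -19.0000).
Solving J·Δ = −F gives Δ = (-1.3421, -3.2368).
Then the next iterate is (u, v)₁ = (0.6579, -3.7368).

(0.6579, -3.7368)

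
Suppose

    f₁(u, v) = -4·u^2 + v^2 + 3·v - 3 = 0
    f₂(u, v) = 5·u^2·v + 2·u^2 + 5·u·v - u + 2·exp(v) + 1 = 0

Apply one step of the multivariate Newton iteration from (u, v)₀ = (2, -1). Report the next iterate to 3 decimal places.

At (2, -1): F = (-21.000, -22.26424).
Jacobian J = [[-8·u, 2·v + 3], [10·u·v + 4·u + 5·v - 1, 5·u^2 + 5·u + 2·exp(v)]].
At the point, J = [[-16.000, 1.000], [-18.000, 30.73576]] (det J = -473.77214).
Solving J·Δ = −F gives Δ = (-1.315, -0.046).
Then the next iterate is (u, v)₁ = (0.685, -1.046).

(0.685, -1.046)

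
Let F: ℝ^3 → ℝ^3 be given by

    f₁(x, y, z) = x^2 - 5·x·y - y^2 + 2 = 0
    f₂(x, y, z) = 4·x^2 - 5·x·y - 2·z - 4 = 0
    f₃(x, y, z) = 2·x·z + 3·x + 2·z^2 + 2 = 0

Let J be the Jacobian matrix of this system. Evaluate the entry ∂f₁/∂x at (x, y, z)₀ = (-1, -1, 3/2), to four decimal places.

∂f₁/∂x = 2·x - 5·y.
At (-1, -1, 3/2) this is 3.0000.

3.0000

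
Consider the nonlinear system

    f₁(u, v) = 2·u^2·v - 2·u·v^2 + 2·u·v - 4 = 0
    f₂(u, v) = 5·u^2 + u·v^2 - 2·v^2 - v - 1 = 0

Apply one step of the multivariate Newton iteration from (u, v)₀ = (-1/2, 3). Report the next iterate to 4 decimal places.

(-0.8116, 1.3440)

At (-1/2, 3): F = (3.5000, -25.2500).
Jacobian J = [[4·u·v - 2·v^2 + 2·v, 2·u^2 - 4·u·v + 2·u], [10·u + v^2, 2·u·v - 4·v - 1]].
At the point, J = [[-18.0000, 5.5000], [4.0000, -16.0000]] (det J = 266.0000).
Solving J·Δ = −F gives Δ = (-0.3116, -1.6560).
Then the next iterate is (u, v)₁ = (-0.8116, 1.3440).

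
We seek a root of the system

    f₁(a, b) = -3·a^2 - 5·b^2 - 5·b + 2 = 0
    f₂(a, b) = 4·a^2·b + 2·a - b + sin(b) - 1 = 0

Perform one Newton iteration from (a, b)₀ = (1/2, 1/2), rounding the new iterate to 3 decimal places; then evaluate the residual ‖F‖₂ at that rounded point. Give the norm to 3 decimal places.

0.283

At (1/2, 1/2): F = (-2.500, 0.47943).
Jacobian J = [[-6·a, -10·b - 5], [8·a·b + 2, 4·a^2 + cos(b) - 1]].
At the point, J = [[-3.000, -10.000], [4.000, 0.87758]] (det J = 37.36725).
Solving J·Δ = −F gives Δ = (-0.070, -0.229).
Then the next iterate is (a, b)₁ = (0.430, 0.271).
Re-evaluating at (0.430, 0.271): F = (-0.27690, 0.05713), so ‖F‖₂ = 0.283.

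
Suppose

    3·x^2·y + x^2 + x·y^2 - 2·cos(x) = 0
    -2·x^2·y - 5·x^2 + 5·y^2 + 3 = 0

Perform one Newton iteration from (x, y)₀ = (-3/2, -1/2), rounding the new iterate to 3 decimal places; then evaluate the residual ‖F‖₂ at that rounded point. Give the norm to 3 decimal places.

At (-3/2, -1/2): F = (-1.64147, -4.750).
Jacobian J = [[6·x·y + 2·x + y^2 + 2·sin(x), 3·x^2 + 2·x·y], [-4·x·y - 10·x, -2·x^2 + 10·y]].
At the point, J = [[-0.24499, 8.250], [12.000, -9.500]] (det J = -96.67260).
Solving J·Δ = −F gives Δ = (0.567, 0.216).
Then the next iterate is (x, y)₁ = (-0.933, -0.284).
Re-evaluating at (-0.933, -0.284): F = (-1.13727, -0.45473), so ‖F‖₂ = 1.225.

1.225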